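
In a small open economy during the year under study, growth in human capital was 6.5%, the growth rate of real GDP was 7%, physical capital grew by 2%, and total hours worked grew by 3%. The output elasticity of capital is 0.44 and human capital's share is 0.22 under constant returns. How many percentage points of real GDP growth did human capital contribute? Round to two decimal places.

Contribution = share × growth = 0.22 × 6.5 = 1.43 pp.

1.43 percentage points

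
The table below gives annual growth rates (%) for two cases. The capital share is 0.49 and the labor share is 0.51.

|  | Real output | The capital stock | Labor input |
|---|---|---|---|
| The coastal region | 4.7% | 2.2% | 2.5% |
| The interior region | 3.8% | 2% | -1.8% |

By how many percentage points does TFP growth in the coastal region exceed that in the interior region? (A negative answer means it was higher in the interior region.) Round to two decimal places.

Labor's share = 1 − 0.49 = 0.51.
The coastal region: TFP = 4.7 − 1.078 − 1.275 = 2.347%.
The interior region: TFP = 3.8 − 0.98 + 0.918 = 3.738%.
Difference = 2.347 − (3.738) = -1.391 pp.

-1.39 percentage points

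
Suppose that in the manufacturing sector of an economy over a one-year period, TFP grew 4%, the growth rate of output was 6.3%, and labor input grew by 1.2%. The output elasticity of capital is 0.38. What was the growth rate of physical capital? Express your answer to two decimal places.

Physical capital growth was 4.09%.

Labor's share = 1 − 0.38 = 0.62.
gY = gA + 0.62×1.2 + 0.38×g.
0.38×g = 6.3 − 4 − 0.744 = 1.556.
g = 1.556 / 0.38 = 4.0947%.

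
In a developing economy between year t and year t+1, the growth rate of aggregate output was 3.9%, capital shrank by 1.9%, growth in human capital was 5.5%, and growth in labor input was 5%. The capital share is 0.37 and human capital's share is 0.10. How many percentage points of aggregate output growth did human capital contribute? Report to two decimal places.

Contribution = share × growth = 0.1 × 5.5 = 0.55 pp.

0.55 pp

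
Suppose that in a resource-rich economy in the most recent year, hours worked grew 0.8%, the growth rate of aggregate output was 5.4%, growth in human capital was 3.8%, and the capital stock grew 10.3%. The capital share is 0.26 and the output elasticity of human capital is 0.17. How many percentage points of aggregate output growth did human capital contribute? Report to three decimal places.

Contribution = share × growth = 0.17 × 3.8 = 0.646 pp.

0.646 percentage points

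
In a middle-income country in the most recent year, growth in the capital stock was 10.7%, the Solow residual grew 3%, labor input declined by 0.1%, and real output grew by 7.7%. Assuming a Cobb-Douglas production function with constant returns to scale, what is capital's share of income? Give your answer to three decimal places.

Capital's share of income is 0.444.

gY = gA + α·gK + (1−α)·gL, so gY − gA − gL = α(gK − gL).
7.7 − 3 + 0.1 = α × (10.7 − (-0.1)).
4.8 = 10.8 α, so α = 0.44444.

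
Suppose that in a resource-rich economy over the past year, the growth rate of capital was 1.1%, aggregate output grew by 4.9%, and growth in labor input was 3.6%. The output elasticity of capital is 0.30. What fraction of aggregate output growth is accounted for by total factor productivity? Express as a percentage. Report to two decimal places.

Total factor productivity accounted for 41.84% of growth.

Labor's share = 1 − 0.3 = 0.7.
Capital: 0.3 × 1.1 = 0.33 pp.
Labor input: 0.7 × 3.6 = 2.52 pp.
TFP growth = 4.9 − 2.85 = 2.05%.
TFP share of growth = 2.05 / 4.9 × 100 = 41.8367%.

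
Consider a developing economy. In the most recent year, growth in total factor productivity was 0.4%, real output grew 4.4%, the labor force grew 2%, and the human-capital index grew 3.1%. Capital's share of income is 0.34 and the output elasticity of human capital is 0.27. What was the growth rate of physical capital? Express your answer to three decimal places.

7.009%

Labor's share = 1 − 0.34 − 0.27 = 0.39.
gY = gA + 0.27×3.1 + 0.39×2 + 0.34×g.
0.34×g = 4.4 − 0.4 − 1.617 = 2.383.
g = 2.383 / 0.34 = 7.00882%.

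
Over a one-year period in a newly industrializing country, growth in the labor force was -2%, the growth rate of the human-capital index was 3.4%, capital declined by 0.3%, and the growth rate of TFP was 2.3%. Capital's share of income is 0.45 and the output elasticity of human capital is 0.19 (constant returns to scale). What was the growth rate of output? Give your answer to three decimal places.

Labor's share = 1 − 0.45 − 0.19 = 0.36.
Capital: 0.45 × (-0.3) = -0.135 pp.
The human-capital index: 0.19 × 3.4 = 0.646 pp.
The labor force: 0.36 × (-2) = -0.72 pp.
Output growth = 2.3 + (-0.209) = 2.091%.

2.091%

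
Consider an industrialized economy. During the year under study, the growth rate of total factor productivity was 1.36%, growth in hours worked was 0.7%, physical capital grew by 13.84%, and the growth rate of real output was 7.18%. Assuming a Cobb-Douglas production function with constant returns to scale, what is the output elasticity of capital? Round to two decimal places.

gY = gA + α·gK + (1−α)·gL, so gY − gA − gL = α(gK − gL).
7.18 − 1.36 − 0.7 = α × (13.84 − 0.7).
5.12 = 13.14 α, so α = 0.3896.

0.39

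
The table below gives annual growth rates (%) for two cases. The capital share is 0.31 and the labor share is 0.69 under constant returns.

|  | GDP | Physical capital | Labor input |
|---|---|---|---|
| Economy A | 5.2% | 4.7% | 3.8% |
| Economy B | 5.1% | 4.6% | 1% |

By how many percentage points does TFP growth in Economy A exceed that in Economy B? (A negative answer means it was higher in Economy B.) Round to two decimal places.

Labor's share = 1 − 0.31 = 0.69.
Economy A: TFP = 5.2 − 1.457 − 2.622 = 1.121%.
Economy B: TFP = 5.1 − 1.426 − 0.69 = 2.984%.
Difference = 1.121 − (2.984) = -1.863 pp.

-1.86 percentage points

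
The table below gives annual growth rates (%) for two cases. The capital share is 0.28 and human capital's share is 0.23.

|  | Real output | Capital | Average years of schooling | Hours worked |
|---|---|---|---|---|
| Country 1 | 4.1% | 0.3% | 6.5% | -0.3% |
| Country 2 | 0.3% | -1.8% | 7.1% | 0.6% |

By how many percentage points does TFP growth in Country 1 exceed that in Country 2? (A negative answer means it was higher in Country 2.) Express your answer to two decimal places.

3.79 percentage points

Labor's share = 1 − 0.28 − 0.23 = 0.49.
Country 1: TFP = 4.1 − 0.084 − 1.495 + 0.147 = 2.668%.
Country 2: TFP = 0.3 + 0.504 − 1.633 − 0.294 = -1.123%.
Difference = 2.668 − (-1.123) = 3.791 pp.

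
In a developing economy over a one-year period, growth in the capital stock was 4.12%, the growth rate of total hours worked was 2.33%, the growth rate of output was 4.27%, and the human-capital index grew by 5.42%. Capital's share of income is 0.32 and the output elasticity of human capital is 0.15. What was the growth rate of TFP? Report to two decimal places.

TFP growth was 0.90%.

Labor's share = 1 − 0.32 − 0.15 = 0.53.
The capital stock: 0.32 × 4.12 = 1.3184 pp.
The human-capital index: 0.15 × 5.42 = 0.813 pp.
Total hours worked: 0.53 × 2.33 = 1.2349 pp.
TFP growth = 4.27 − 3.3663 = 0.9037%.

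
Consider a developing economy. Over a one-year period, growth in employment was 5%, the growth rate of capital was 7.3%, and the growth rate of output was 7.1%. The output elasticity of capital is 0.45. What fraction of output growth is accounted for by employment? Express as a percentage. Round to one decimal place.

Labor's share = 1 − 0.45 = 0.55.
Employment contributed 0.55 × 5 = 2.75 pp.
Share of growth = 2.75 / 7.1 × 100 = 38.732%.

38.7%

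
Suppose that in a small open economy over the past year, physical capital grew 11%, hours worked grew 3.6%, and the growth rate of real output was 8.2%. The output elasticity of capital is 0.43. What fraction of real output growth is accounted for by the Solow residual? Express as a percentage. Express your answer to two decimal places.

The Solow residual accounted for 17.29% of growth.

Labor's share = 1 − 0.43 = 0.57.
Physical capital: 0.43 × 11 = 4.73 pp.
Hours worked: 0.57 × 3.6 = 2.052 pp.
TFP growth = 8.2 − 6.782 = 1.418%.
TFP share of growth = 1.418 / 8.2 × 100 = 17.2927%.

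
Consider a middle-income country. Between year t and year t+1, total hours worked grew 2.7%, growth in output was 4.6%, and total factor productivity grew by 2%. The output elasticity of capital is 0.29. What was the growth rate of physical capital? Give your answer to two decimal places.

Labor's share = 1 − 0.29 = 0.71.
gY = gA + 0.71×2.7 + 0.29×g.
0.29×g = 4.6 − 2 − 1.917 = 0.683.
g = 0.683 / 0.29 = 2.3552%.

2.36%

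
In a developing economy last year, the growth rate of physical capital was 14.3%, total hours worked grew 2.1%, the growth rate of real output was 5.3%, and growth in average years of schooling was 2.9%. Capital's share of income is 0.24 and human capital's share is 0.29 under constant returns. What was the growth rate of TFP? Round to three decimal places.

0.040%

Labor's share = 1 − 0.24 − 0.29 = 0.47.
Physical capital: 0.24 × 14.3 = 3.432 pp.
Average years of schooling: 0.29 × 2.9 = 0.841 pp.
Total hours worked: 0.47 × 2.1 = 0.987 pp.
TFP growth = 5.3 − 5.26 = 0.04%.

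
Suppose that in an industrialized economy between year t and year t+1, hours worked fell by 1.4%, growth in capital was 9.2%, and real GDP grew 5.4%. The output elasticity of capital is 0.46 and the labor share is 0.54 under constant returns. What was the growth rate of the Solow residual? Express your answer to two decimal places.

The Solow residual grew 1.92%.

Labor's share = 1 − 0.46 = 0.54.
Capital: 0.46 × 9.2 = 4.232 pp.
Hours worked: 0.54 × (-1.4) = -0.756 pp.
TFP growth = 5.4 − 3.476 = 1.924%.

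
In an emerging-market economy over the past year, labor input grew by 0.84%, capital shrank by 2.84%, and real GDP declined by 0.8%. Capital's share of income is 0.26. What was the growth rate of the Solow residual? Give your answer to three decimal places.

-0.683%

Labor's share = 1 − 0.26 = 0.74.
Capital: 0.26 × (-2.84) = -0.7384 pp.
Labor input: 0.74 × 0.84 = 0.6216 pp.
TFP growth = -0.8 + 0.1168 = -0.6832%.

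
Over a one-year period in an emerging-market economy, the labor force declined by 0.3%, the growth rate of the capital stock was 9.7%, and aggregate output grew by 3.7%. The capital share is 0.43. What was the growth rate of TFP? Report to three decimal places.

Labor's share = 1 − 0.43 = 0.57.
The capital stock: 0.43 × 9.7 = 4.171 pp.
The labor force: 0.57 × (-0.3) = -0.171 pp.
TFP growth = 3.7 − 4 = -0.3%.

-0.300%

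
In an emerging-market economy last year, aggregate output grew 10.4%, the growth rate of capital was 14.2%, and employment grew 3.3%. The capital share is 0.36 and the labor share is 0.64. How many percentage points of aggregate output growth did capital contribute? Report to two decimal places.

Contribution = share × growth = 0.36 × 14.2 = 5.112 pp.

5.11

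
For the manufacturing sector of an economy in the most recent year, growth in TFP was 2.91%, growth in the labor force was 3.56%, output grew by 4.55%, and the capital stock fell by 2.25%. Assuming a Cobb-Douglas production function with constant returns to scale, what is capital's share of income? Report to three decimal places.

α = 0.330

gY = gA + α·gK + (1−α)·gL, so gY − gA − gL = α(gK − gL).
4.55 − 2.91 − 3.56 = α × (-2.25 − 3.56).
-1.92 = -5.81 α, so α = 0.33046.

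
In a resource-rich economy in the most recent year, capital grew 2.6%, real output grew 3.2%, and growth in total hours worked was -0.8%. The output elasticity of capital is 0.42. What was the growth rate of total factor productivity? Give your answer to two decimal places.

Total factor productivity grew 2.57%.

Labor's share = 1 − 0.42 = 0.58.
Capital: 0.42 × 2.6 = 1.092 pp.
Total hours worked: 0.58 × (-0.8) = -0.464 pp.
TFP growth = 3.2 − 0.628 = 2.572%.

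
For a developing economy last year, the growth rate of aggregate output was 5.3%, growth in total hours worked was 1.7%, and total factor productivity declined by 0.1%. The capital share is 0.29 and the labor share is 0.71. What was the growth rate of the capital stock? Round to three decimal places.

Labor's share = 1 − 0.29 = 0.71.
gY = gA + 0.71×1.7 + 0.29×g.
0.29×g = 5.3 + 0.1 − 1.207 = 4.193.
g = 4.193 / 0.29 = 14.45862%.

14.459%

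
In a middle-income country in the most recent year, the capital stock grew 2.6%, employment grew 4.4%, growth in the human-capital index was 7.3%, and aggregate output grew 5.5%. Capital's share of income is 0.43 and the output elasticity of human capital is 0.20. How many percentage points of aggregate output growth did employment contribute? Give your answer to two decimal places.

Labor's share = 1 − 0.43 − 0.2 = 0.37.
Contribution = share × growth = 0.37 × 4.4 = 1.628 pp.

1.63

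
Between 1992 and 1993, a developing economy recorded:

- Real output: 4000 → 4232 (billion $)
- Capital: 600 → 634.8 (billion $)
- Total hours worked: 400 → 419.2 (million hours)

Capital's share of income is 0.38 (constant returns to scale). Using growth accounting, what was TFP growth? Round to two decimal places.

0.62%

Real output growth = (4232 − 4000) / 4000 = 5.8%.
Capital growth = (634.8 − 600) / 600 = 5.8%.
Total hours worked growth = (419.2 − 400) / 400 = 4.8%.
Labor's share = 1 − 0.38 = 0.62.
Capital: 0.38 × 5.8 = 2.204 pp.
Total hours worked: 0.62 × 4.8 = 2.976 pp.
TFP growth = 5.8 − 5.18 = 0.62%.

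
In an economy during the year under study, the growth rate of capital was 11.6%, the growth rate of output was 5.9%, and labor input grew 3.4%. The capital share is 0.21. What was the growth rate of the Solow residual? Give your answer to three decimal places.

Labor's share = 1 − 0.21 = 0.79.
Capital: 0.21 × 11.6 = 2.436 pp.
Labor input: 0.79 × 3.4 = 2.686 pp.
TFP growth = 5.9 − 5.122 = 0.778%.

0.778%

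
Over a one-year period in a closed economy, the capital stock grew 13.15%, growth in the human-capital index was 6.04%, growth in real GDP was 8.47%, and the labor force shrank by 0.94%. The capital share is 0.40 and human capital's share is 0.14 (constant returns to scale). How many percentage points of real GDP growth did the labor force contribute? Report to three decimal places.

Labor's share = 1 − 0.4 − 0.14 = 0.46.
Contribution = share × growth = 0.46 × (-0.94) = -0.4324 pp.

-0.432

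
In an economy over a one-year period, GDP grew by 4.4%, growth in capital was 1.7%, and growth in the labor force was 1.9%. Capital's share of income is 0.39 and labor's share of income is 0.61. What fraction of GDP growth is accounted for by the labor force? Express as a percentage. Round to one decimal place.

Labor's share = 1 − 0.39 = 0.61.
The labor force contributed 0.61 × 1.9 = 1.159 pp.
Share of growth = 1.159 / 4.4 × 100 = 26.341%.

The labor force accounted for 26.3% of growth.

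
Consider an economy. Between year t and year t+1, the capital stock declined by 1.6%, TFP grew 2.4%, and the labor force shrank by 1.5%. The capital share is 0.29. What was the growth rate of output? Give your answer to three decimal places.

Labor's share = 1 − 0.29 = 0.71.
The capital stock: 0.29 × (-1.6) = -0.464 pp.
The labor force: 0.71 × (-1.5) = -1.065 pp.
Output growth = 2.4 + (-1.529) = 0.871%.

Output growth was 0.871%.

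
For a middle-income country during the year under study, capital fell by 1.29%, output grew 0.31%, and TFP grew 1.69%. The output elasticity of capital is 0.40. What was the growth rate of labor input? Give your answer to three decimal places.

-1.440%

Labor's share = 1 − 0.4 = 0.6.
gY = gA + 0.4×(-1.29) + 0.6×g.
0.6×g = 0.31 − 1.69 + 0.516 = -0.864.
g = -0.864 / 0.6 = -1.44%.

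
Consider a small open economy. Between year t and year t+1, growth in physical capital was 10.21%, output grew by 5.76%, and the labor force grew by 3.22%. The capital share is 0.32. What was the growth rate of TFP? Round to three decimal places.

0.303%

Labor's share = 1 − 0.32 = 0.68.
Physical capital: 0.32 × 10.21 = 3.2672 pp.
The labor force: 0.68 × 3.22 = 2.1896 pp.
TFP growth = 5.76 − 5.4568 = 0.3032%.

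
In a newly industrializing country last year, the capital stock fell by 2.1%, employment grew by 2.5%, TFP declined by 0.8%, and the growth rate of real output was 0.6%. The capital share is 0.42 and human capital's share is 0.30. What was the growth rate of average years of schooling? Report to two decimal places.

Average years of schooling growth was 5.27%.

Labor's share = 1 − 0.42 − 0.3 = 0.28.
gY = gA + 0.42×(-2.1) + 0.28×2.5 + 0.3×g.
0.3×g = 0.6 + 0.8 + 0.182 = 1.582.
g = 1.582 / 0.3 = 5.2733%.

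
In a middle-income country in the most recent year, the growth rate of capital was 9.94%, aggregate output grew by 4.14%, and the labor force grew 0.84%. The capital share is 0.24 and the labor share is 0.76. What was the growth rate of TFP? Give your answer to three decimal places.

Labor's share = 1 − 0.24 = 0.76.
Capital: 0.24 × 9.94 = 2.3856 pp.
The labor force: 0.76 × 0.84 = 0.6384 pp.
TFP growth = 4.14 − 3.024 = 1.116%.

TFP grew 1.116%.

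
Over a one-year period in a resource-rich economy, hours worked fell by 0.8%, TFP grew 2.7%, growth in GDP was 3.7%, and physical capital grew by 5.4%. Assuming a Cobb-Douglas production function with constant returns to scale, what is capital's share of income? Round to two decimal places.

gY = gA + α·gK + (1−α)·gL, so gY − gA − gL = α(gK − gL).
3.7 − 2.7 + 0.8 = α × (5.4 − (-0.8)).
1.8 = 6.2 α, so α = 0.2903.

α = 0.29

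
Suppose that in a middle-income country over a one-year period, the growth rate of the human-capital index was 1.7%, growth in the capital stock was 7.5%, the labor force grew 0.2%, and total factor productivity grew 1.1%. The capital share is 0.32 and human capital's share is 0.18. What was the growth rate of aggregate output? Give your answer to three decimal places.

Labor's share = 1 − 0.32 − 0.18 = 0.5.
The capital stock: 0.32 × 7.5 = 2.4 pp.
The human-capital index: 0.18 × 1.7 = 0.306 pp.
The labor force: 0.5 × 0.2 = 0.1 pp.
Output growth = 1.1 + 2.806 = 3.906%.

3.906%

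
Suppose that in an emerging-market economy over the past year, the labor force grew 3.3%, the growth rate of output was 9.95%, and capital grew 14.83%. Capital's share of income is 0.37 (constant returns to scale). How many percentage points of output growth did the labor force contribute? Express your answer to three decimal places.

2.079 percentage points

Labor's share = 1 − 0.37 = 0.63.
Contribution = share × growth = 0.63 × 3.3 = 2.079 pp.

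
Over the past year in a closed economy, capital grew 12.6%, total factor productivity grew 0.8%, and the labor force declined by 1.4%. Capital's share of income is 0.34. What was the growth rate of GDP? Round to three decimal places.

Labor's share = 1 − 0.34 = 0.66.
Capital: 0.34 × 12.6 = 4.284 pp.
The labor force: 0.66 × (-1.4) = -0.924 pp.
Output growth = 0.8 + 3.36 = 4.16%.

4.160%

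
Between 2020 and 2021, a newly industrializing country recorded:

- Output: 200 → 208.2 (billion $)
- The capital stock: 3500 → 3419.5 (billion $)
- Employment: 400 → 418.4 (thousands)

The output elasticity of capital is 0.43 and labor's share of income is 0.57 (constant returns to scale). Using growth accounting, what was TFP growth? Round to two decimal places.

2.47%

Output growth = (208.2 − 200) / 200 = 4.1%.
The capital stock growth = (3419.5 − 3500) / 3500 = -2.3%.
Employment growth = (418.4 − 400) / 400 = 4.6%.
Labor's share = 1 − 0.43 = 0.57.
The capital stock: 0.43 × (-2.3) = -0.989 pp.
Employment: 0.57 × 4.6 = 2.622 pp.
TFP growth = 4.1 − 1.633 = 2.467%.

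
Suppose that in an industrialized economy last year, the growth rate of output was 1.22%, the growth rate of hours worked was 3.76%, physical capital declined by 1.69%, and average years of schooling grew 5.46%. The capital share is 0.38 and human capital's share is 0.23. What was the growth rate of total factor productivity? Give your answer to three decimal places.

Labor's share = 1 − 0.38 − 0.23 = 0.39.
Physical capital: 0.38 × (-1.69) = -0.6422 pp.
Average years of schooling: 0.23 × 5.46 = 1.2558 pp.
Hours worked: 0.39 × 3.76 = 1.4664 pp.
TFP growth = 1.22 − 2.08 = -0.86%.

-0.860%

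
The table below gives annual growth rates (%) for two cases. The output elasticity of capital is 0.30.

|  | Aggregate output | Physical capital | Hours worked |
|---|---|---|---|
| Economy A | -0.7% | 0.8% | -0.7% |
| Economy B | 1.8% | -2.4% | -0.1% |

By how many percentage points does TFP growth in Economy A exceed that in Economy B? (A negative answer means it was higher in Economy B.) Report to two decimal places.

Labor's share = 1 − 0.3 = 0.7.
Economy A: TFP = -0.7 − 0.24 + 0.49 = -0.45%.
Economy B: TFP = 1.8 + 0.72 + 0.07 = 2.59%.
Difference = -0.45 − (2.59) = -3.04 pp.

-3.04 percentage points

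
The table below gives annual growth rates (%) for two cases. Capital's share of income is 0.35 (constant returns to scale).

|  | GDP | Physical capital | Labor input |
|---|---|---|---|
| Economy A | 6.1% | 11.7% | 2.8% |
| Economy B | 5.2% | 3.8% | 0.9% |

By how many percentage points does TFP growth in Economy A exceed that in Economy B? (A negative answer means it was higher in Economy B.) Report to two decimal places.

-3.10 percentage points

Labor's share = 1 − 0.35 = 0.65.
Economy A: TFP = 6.1 − 4.095 − 1.82 = 0.185%.
Economy B: TFP = 5.2 − 1.33 − 0.585 = 3.285%.
Difference = 0.185 − (3.285) = -3.1 pp.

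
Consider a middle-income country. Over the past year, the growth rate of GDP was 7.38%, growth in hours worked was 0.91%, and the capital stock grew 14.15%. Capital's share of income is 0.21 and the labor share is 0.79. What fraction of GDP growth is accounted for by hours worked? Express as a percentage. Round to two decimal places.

9.74%

Labor's share = 1 − 0.21 = 0.79.
Hours worked contributed 0.79 × 0.91 = 0.7189 pp.
Share of growth = 0.7189 / 7.38 × 100 = 9.7412%.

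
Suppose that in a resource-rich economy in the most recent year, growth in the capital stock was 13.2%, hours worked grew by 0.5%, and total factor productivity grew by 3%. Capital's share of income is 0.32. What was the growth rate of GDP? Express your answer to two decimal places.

GDP growth was 7.56%.

Labor's share = 1 − 0.32 = 0.68.
The capital stock: 0.32 × 13.2 = 4.224 pp.
Hours worked: 0.68 × 0.5 = 0.34 pp.
Output growth = 3 + 4.564 = 7.564%.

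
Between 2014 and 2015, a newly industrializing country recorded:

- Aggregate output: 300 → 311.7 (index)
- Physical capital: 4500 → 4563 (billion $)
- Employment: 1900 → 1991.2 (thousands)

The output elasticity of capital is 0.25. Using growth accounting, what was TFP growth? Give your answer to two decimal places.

-0.05%

Aggregate output growth = (311.7 − 300) / 300 = 3.9%.
Physical capital growth = (4563 − 4500) / 4500 = 1.4%.
Employment growth = (1991.2 − 1900) / 1900 = 4.8%.
Labor's share = 1 − 0.25 = 0.75.
Physical capital: 0.25 × 1.4 = 0.35 pp.
Employment: 0.75 × 4.8 = 3.6 pp.
TFP growth = 3.9 − 3.95 = -0.05%.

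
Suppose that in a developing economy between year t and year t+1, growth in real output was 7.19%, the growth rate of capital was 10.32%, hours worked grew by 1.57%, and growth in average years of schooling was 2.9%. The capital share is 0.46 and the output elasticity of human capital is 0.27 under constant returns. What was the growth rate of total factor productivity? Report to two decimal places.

1.24%

Labor's share = 1 − 0.46 − 0.27 = 0.27.
Capital: 0.46 × 10.32 = 4.7472 pp.
Average years of schooling: 0.27 × 2.9 = 0.783 pp.
Hours worked: 0.27 × 1.57 = 0.4239 pp.
TFP growth = 7.19 − 5.9541 = 1.2359%.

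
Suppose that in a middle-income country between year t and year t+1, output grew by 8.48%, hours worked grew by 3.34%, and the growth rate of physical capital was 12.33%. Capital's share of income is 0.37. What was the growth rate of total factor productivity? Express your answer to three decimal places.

Total factor productivity growth was 1.814%.

Labor's share = 1 − 0.37 = 0.63.
Physical capital: 0.37 × 12.33 = 4.5621 pp.
Hours worked: 0.63 × 3.34 = 2.1042 pp.
TFP growth = 8.48 − 6.6663 = 1.8137%.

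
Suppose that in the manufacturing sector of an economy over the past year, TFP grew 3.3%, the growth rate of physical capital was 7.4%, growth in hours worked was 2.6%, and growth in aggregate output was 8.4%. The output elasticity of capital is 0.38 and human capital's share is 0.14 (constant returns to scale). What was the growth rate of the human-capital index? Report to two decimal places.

Labor's share = 1 − 0.38 − 0.14 = 0.48.
gY = gA + 0.38×7.4 + 0.48×2.6 + 0.14×g.
0.14×g = 8.4 − 3.3 − 4.06 = 1.04.
g = 1.04 / 0.14 = 7.4286%.

The human-capital index growth was 7.43%.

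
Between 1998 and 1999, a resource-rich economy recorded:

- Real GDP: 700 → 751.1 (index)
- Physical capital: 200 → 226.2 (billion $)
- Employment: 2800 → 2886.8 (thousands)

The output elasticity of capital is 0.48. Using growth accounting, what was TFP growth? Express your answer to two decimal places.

Real GDP growth = (751.1 − 700) / 700 = 7.3%.
Physical capital growth = (226.2 − 200) / 200 = 13.1%.
Employment growth = (2886.8 − 2800) / 2800 = 3.1%.
Labor's share = 1 − 0.48 = 0.52.
Physical capital: 0.48 × 13.1 = 6.288 pp.
Employment: 0.52 × 3.1 = 1.612 pp.
TFP growth = 7.3 − 7.9 = -0.6%.

-0.60%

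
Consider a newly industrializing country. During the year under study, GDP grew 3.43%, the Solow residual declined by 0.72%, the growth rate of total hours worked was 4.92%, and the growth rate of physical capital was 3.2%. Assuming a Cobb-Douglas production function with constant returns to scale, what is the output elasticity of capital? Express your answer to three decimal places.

gY = gA + α·gK + (1−α)·gL, so gY − gA − gL = α(gK − gL).
3.43 + 0.72 − 4.92 = α × (3.2 − 4.92).
-0.77 = -1.72 α, so α = 0.44767.

α = 0.448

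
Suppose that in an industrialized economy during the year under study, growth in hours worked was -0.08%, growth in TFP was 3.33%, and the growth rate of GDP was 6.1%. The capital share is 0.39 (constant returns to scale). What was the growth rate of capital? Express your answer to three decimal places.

7.228%

Labor's share = 1 − 0.39 = 0.61.
gY = gA + 0.61×(-0.08) + 0.39×g.
0.39×g = 6.1 − 3.33 + 0.0488 = 2.8188.
g = 2.8188 / 0.39 = 7.22769%.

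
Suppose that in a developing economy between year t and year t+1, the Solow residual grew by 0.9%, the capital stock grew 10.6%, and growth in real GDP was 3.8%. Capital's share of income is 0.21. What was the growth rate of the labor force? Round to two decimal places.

Labor's share = 1 − 0.21 = 0.79.
gY = gA + 0.21×10.6 + 0.79×g.
0.79×g = 3.8 − 0.9 − 2.226 = 0.674.
g = 0.674 / 0.79 = 0.8532%.

0.85%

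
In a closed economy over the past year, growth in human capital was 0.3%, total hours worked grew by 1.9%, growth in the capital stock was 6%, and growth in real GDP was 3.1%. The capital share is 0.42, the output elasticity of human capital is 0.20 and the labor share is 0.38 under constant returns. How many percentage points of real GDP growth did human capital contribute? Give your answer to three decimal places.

0.060 pp

Contribution = share × growth = 0.2 × 0.3 = 0.06 pp.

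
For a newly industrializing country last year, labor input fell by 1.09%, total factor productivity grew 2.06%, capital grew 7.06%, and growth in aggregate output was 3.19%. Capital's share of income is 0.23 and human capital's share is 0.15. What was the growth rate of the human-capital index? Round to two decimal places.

Labor's share = 1 − 0.23 − 0.15 = 0.62.
gY = gA + 0.23×7.06 + 0.62×(-1.09) + 0.15×g.
0.15×g = 3.19 − 2.06 − 0.948 = 0.182.
g = 0.182 / 0.15 = 1.2133%.

1.21%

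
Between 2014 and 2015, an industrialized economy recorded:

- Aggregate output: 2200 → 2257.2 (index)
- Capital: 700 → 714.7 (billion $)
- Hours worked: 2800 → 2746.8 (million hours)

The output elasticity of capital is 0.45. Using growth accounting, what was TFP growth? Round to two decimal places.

Aggregate output growth = (2257.2 − 2200) / 2200 = 2.6%.
Capital growth = (714.7 − 700) / 700 = 2.1%.
Hours worked growth = (2746.8 − 2800) / 2800 = -1.9%.
Labor's share = 1 − 0.45 = 0.55.
Capital: 0.45 × 2.1 = 0.945 pp.
Hours worked: 0.55 × (-1.9) = -1.045 pp.
TFP growth = 2.6 + 0.1 = 2.7%.

2.70%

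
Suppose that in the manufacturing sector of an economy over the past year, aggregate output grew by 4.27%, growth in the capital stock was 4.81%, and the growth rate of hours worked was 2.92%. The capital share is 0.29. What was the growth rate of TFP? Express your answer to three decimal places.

0.802%

Labor's share = 1 − 0.29 = 0.71.
The capital stock: 0.29 × 4.81 = 1.3949 pp.
Hours worked: 0.71 × 2.92 = 2.0732 pp.
TFP growth = 4.27 − 3.4681 = 0.8019%.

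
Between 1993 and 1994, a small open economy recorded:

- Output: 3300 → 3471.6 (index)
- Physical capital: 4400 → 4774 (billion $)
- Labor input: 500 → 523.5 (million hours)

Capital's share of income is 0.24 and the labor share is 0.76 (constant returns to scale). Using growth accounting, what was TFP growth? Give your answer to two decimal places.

-0.41%

Output growth = (3471.6 − 3300) / 3300 = 5.2%.
Physical capital growth = (4774 − 4400) / 4400 = 8.5%.
Labor input growth = (523.5 − 500) / 500 = 4.7%.
Labor's share = 1 − 0.24 = 0.76.
Physical capital: 0.24 × 8.5 = 2.04 pp.
Labor input: 0.76 × 4.7 = 3.572 pp.
TFP growth = 5.2 − 5.612 = -0.412%.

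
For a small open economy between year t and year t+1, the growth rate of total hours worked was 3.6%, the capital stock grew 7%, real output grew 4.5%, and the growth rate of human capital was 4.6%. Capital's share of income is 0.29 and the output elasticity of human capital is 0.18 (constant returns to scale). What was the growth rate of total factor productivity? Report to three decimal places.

-0.266%

Labor's share = 1 − 0.29 − 0.18 = 0.53.
The capital stock: 0.29 × 7 = 2.03 pp.
Human capital: 0.18 × 4.6 = 0.828 pp.
Total hours worked: 0.53 × 3.6 = 1.908 pp.
TFP growth = 4.5 − 4.766 = -0.266%.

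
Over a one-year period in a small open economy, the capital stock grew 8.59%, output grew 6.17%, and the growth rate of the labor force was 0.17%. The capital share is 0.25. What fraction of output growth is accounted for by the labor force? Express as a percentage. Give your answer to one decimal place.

2.1%

Labor's share = 1 − 0.25 = 0.75.
The labor force contributed 0.75 × 0.17 = 0.1275 pp.
Share of growth = 0.1275 / 6.17 × 100 = 2.066%.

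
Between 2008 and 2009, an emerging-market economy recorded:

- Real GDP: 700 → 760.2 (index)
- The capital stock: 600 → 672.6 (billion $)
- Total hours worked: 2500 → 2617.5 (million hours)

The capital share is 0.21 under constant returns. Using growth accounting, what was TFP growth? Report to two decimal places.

Real GDP growth = (760.2 − 700) / 700 = 8.6%.
The capital stock growth = (672.6 − 600) / 600 = 12.1%.
Total hours worked growth = (2617.5 − 2500) / 2500 = 4.7%.
Labor's share = 1 − 0.21 = 0.79.
The capital stock: 0.21 × 12.1 = 2.541 pp.
Total hours worked: 0.79 × 4.7 = 3.713 pp.
TFP growth = 8.6 − 6.254 = 2.346%.

2.35%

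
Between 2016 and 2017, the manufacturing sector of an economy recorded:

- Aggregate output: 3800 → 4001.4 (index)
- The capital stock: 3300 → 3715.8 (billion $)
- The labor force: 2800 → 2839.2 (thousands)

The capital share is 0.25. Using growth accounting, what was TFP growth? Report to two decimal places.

1.10%

Aggregate output growth = (4001.4 − 3800) / 3800 = 5.3%.
The capital stock growth = (3715.8 − 3300) / 3300 = 12.6%.
The labor force growth = (2839.2 − 2800) / 2800 = 1.4%.
Labor's share = 1 − 0.25 = 0.75.
The capital stock: 0.25 × 12.6 = 3.15 pp.
The labor force: 0.75 × 1.4 = 1.05 pp.
TFP growth = 5.3 − 4.2 = 1.1%.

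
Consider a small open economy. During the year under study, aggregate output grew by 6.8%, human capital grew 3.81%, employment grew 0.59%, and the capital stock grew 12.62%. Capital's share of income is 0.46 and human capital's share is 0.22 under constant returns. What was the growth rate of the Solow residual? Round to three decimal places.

-0.032%

Labor's share = 1 − 0.46 − 0.22 = 0.32.
The capital stock: 0.46 × 12.62 = 5.8052 pp.
Human capital: 0.22 × 3.81 = 0.8382 pp.
Employment: 0.32 × 0.59 = 0.1888 pp.
TFP growth = 6.8 − 6.8322 = -0.0322%.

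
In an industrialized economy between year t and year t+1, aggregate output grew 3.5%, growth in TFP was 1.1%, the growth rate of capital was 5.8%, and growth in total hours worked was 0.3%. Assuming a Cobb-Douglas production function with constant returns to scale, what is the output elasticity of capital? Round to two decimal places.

0.38

gY = gA + α·gK + (1−α)·gL, so gY − gA − gL = α(gK − gL).
3.5 − 1.1 − 0.3 = α × (5.8 − 0.3).
2.1 = 5.5 α, so α = 0.3818.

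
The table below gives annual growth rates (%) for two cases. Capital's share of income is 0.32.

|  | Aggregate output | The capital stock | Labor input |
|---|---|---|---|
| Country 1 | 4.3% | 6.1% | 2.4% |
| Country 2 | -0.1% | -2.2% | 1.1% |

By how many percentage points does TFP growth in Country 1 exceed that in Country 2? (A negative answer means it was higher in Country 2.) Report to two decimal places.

0.86 percentage points

Labor's share = 1 − 0.32 = 0.68.
Country 1: TFP = 4.3 − 1.952 − 1.632 = 0.716%.
Country 2: TFP = -0.1 + 0.704 − 0.748 = -0.144%.
Difference = 0.716 − (-0.144) = 0.86 pp.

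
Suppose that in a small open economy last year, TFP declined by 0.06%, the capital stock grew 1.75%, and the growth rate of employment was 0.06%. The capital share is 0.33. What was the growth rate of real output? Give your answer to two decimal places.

0.56%

Labor's share = 1 − 0.33 = 0.67.
The capital stock: 0.33 × 1.75 = 0.5775 pp.
Employment: 0.67 × 0.06 = 0.0402 pp.
Output growth = -0.06 + 0.6177 = 0.5577%.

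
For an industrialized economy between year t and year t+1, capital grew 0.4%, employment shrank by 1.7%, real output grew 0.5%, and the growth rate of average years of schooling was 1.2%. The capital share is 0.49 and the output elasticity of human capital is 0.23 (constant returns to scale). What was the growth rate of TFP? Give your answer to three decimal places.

Labor's share = 1 − 0.49 − 0.23 = 0.28.
Capital: 0.49 × 0.4 = 0.196 pp.
Average years of schooling: 0.23 × 1.2 = 0.276 pp.
Employment: 0.28 × (-1.7) = -0.476 pp.
TFP growth = 0.5 + 0.004 = 0.504%.

TFP growth was 0.504%.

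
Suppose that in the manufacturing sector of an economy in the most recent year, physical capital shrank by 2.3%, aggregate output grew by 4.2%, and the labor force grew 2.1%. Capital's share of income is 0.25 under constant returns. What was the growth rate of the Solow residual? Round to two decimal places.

Labor's share = 1 − 0.25 = 0.75.
Physical capital: 0.25 × (-2.3) = -0.575 pp.
The labor force: 0.75 × 2.1 = 1.575 pp.
TFP growth = 4.2 − 1 = 3.2%.

The Solow residual growth was 3.20%.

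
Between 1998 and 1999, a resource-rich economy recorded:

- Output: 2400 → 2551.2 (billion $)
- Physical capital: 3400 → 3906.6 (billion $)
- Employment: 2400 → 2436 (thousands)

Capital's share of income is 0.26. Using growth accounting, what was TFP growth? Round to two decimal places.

Output growth = (2551.2 − 2400) / 2400 = 6.3%.
Physical capital growth = (3906.6 − 3400) / 3400 = 14.9%.
Employment growth = (2436 − 2400) / 2400 = 1.5%.
Labor's share = 1 − 0.26 = 0.74.
Physical capital: 0.26 × 14.9 = 3.874 pp.
Employment: 0.74 × 1.5 = 1.11 pp.
TFP growth = 6.3 − 4.984 = 1.316%.

1.32%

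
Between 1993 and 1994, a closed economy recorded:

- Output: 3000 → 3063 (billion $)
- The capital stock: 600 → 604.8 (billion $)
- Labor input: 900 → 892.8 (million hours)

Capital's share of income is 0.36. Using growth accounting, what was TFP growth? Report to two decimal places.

TFP growth was 2.32%.

Output growth = (3063 − 3000) / 3000 = 2.1%.
The capital stock growth = (604.8 − 600) / 600 = 0.8%.
Labor input growth = (892.8 − 900) / 900 = -0.8%.
Labor's share = 1 − 0.36 = 0.64.
The capital stock: 0.36 × 0.8 = 0.288 pp.
Labor input: 0.64 × (-0.8) = -0.512 pp.
TFP growth = 2.1 + 0.224 = 2.324%.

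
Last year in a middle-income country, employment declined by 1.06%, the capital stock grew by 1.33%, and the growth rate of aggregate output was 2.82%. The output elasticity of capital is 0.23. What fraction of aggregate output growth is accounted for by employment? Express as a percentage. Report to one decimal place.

Employment accounted for -28.9% of growth.

Labor's share = 1 − 0.23 = 0.77.
Employment contributed 0.77 × (-1.06) = -0.8162 pp.
Share of growth = -0.8162 / 2.82 × 100 = -28.943%.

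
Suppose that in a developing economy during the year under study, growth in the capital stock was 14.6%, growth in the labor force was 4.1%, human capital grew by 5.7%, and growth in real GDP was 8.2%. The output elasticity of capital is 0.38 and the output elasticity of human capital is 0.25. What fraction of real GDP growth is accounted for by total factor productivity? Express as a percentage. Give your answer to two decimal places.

-3.54%

Labor's share = 1 − 0.38 − 0.25 = 0.37.
The capital stock: 0.38 × 14.6 = 5.548 pp.
Human capital: 0.25 × 5.7 = 1.425 pp.
The labor force: 0.37 × 4.1 = 1.517 pp.
TFP growth = 8.2 − 8.49 = -0.29%.
TFP share of growth = -0.29 / 8.2 × 100 = -3.5366%.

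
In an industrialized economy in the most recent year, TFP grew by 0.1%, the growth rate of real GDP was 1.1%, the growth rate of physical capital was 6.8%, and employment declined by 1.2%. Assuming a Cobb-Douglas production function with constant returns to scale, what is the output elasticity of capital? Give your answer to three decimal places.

gY = gA + α·gK + (1−α)·gL, so gY − gA − gL = α(gK − gL).
1.1 − 0.1 + 1.2 = α × (6.8 − (-1.2)).
2.2 = 8 α, so α = 0.275.

0.275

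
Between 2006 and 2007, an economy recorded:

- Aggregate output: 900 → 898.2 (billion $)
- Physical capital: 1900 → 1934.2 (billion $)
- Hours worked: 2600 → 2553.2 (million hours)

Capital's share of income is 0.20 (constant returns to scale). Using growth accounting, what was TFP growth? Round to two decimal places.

Aggregate output growth = (898.2 − 900) / 900 = -0.2%.
Physical capital growth = (1934.2 − 1900) / 1900 = 1.8%.
Hours worked growth = (2553.2 − 2600) / 2600 = -1.8%.
Labor's share = 1 − 0.2 = 0.8.
Physical capital: 0.2 × 1.8 = 0.36 pp.
Hours worked: 0.8 × (-1.8) = -1.44 pp.
TFP growth = -0.2 + 1.08 = 0.88%.

0.88%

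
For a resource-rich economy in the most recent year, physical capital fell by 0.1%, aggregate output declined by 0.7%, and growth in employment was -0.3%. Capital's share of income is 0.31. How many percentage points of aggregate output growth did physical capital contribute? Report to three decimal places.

Contribution = share × growth = 0.31 × (-0.1) = -0.031 pp.

-0.031 percentage points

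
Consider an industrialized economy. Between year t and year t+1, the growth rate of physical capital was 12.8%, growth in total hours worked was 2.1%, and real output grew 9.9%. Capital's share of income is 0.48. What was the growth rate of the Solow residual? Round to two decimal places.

Labor's share = 1 − 0.48 = 0.52.
Physical capital: 0.48 × 12.8 = 6.144 pp.
Total hours worked: 0.52 × 2.1 = 1.092 pp.
TFP growth = 9.9 − 7.236 = 2.664%.

The Solow residual growth was 2.66%.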